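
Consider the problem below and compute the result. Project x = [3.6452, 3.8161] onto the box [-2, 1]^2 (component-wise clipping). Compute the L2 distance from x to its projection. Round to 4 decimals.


Project each component onto [-2, 1].
clip(3.6452) = 1.0, clip(3.8161) = 1.0
Projection = [1.0, 1.0]
Squared diffs: [6.9971, 7.9304]
Distance = sqrt(14.9275) = 3.8636


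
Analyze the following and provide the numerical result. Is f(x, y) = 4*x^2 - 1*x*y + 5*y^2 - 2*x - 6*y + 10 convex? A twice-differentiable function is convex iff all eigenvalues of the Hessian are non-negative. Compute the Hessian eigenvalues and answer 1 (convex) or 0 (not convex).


The Hessian of f(x,y) = 4*x^2 - 1*x*y + 5*y^2 - 2*x - 6*y + 10 is:
H = [[8, -1], [-1, 10]]
Trace = 8 + 10 = 18
Determinant = 8*10 - (-1)^2 = 79
Discriminant = (18)^2 - 4*79 = 8.0
Eigenvalues: lambda_1 = 7.5858, lambda_2 = 10.4142
The function is convex.

1


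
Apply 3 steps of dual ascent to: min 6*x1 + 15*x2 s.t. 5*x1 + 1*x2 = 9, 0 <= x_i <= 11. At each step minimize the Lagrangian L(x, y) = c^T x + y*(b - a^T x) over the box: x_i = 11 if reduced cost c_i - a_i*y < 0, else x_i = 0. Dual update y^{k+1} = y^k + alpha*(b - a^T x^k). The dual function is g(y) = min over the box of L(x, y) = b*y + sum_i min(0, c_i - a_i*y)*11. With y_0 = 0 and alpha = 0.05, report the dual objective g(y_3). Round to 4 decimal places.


Dual ascent for LP: min 6*x1 + 15*x2, 5*x1 + 1*x2 = 9, 0 <= x_i <= 11
Step 1: y^k = 0.0, reduced costs: (6.0, 15.0)
  x^k = (0.0, 0.0), subgradient = b - a^T x = 9.0
  y^{k+1} = 0.0 + 0.05*9.0 = 0.45
Step 2: y^k = 0.45, reduced costs: (3.75, 14.55)
  x^k = (0.0, 0.0), subgradient = b - a^T x = 9.0
  y^{k+1} = 0.45 + 0.05*9.0 = 0.9
Step 3: y^k = 0.9, reduced costs: (1.5, 14.1)
  x^k = (0.0, 0.0), subgradient = b - a^T x = 9.0
  y^{k+1} = 0.9 + 0.05*9.0 = 1.35
Dual objective at y_3 = 1.35: reduced costs (-0.75, 13.65), box minimizer x = (11.0, 0.0)
g(y_3) = b*y + (c1 - a1*y)*x1 + (c2 - a2*y)*x2 = 9*1.35 + (-0.75)*11.0 + 13.65*0.0 = 12.15 - 8.25 + 0.0 = 3.9


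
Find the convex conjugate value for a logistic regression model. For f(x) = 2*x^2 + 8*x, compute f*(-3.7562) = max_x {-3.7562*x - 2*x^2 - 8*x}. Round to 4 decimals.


f*(y) = sup_x {y*x - a*x^2 - b*x} = sup_x {(y-b)*x - a*x^2}
FOC: (y - b) - 2a*x = 0 => x* = (y - b)/(2a)
x* = (-3.7562 - 8)/(2*2) = -2.9391
f*(-3.7562) = (y-b)^2/(4a) = (-3.7562 - 8)^2/(4*2)
= 138.2082/8 = 17.276


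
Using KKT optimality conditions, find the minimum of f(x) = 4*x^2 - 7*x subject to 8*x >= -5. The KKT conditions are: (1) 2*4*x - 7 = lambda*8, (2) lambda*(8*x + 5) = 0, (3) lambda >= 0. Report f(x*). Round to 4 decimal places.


Step 1: Try lambda = 0 (constraint inactive).
Stationarity: 2*4*x - 7 = 0
x* = 7/(2*4) = 0.875
Check constraint: 8*0.875 = 7.0 >= -5 -- satisfied.
Step 2: Compute optimal value.
f(x*) = 4*0.875^2 - 7*0.875 = -3.0625


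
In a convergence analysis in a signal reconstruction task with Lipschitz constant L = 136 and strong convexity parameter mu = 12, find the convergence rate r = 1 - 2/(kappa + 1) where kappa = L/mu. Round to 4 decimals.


Step 1: Compute the condition number.
kappa = L/mu = 136/12 = 11.3333
Step 2: Compute the convergence rate.
r = 1 - 2/(kappa + 1) = 1 - 2*mu/(L + mu) = (L - mu)/(L + mu) = 124/148 = 0.8378


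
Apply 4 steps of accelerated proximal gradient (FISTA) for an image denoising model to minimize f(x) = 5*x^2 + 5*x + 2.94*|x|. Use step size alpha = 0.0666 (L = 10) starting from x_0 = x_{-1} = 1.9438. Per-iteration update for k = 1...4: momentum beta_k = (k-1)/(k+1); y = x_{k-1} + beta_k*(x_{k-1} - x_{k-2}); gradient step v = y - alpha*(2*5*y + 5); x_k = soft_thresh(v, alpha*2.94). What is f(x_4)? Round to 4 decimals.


FISTA on f(x) = 5*x^2 + 5*x + 2.94*|x|
L = 10, alpha = 0.0666
Iteration 1: beta = 0.0, y = 1.9438 + 0.0*(1.9438 - 1.9438) = 1.9438
  grad(y) = 24.438, v = y - alpha*grad = 0.3162
  prox(v) = soft_thresh(0.3162, 0.1958) = 0.1204
Iteration 2: beta = 0.3333, y = 0.1204 + 0.3333*(0.1204 - 1.9438) = -0.4874
  grad(y) = 0.1263, v = y - alpha*grad = -0.4958
  prox(v) = soft_thresh(-0.4958, 0.1958) = -0.3
Iteration 3: beta = 0.5, y = -0.3 + 0.5*(-0.3 - 0.1204) = -0.5102
  grad(y) = -0.1018, v = y - alpha*grad = -0.5034
  prox(v) = soft_thresh(-0.5034, 0.1958) = -0.3076
Iteration 4: beta = 0.6, y = -0.3076 + 0.6*(-0.3076 + 0.3) = -0.3122
  grad(y) = 1.8783, v = y - alpha*grad = -0.4373
  prox(v) = soft_thresh(-0.4373, 0.1958) = -0.2415
f(x_4) = 5*(-0.2415)^2 + 5*(-0.2415) + 2.94*|-0.2415| = -0.2059


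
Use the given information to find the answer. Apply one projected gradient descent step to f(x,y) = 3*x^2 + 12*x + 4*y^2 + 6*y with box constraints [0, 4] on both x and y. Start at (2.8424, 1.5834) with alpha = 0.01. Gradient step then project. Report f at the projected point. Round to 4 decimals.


Step 1: Compute gradient at (2.8424, 1.5834).
grad_x = 2*3*2.8424 + 12 = 29.0544
grad_y = 2*4*1.5834 + 6 = 18.6672
Step 2: Gradient step.
x_raw = 2.8424 - 0.01*29.0544 = 2.5519
y_raw = 1.5834 - 0.01*18.6672 = 1.3967
Step 3: Project onto [0, 4].
x_proj = clip(2.5519) = 2.5519
y_proj = clip(1.3967) = 1.3967
Step 4: Evaluate f.
f(2.5519, 1.3967) = 66.3419


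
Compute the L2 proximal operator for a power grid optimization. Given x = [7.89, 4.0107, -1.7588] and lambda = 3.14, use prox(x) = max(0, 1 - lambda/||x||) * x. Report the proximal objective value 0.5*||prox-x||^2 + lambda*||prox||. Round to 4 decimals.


Step 1: Compute ||x||.
||x|| = 9.0239
Step 2: Compute scaling factor.
scale = max(0, 1 - 3.14/9.0239) = 0.652
Step 3: prox(x) = [5.1446, 2.6151, -1.1468]
||prox(x)|| = 5.8839
Step 4: Proximal objective.
0.5*||prox-x||^2 = 4.9298
lambda*||prox|| = 18.4754
Total = 23.4053


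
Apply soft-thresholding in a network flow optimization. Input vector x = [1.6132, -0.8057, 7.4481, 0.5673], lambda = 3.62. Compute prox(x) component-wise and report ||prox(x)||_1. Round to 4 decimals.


Soft-thresholding with lambda = 3.62:
prox(1.6132) = sign(1.6132)*max(|1.6132| - 3.62, 0) = 0.0
prox(-0.8057) = sign(-0.8057)*max(|-0.8057| - 3.62, 0) = 0.0
prox(7.4481) = sign(7.4481)*max(|7.4481| - 3.62, 0) = 3.8281
prox(0.5673) = sign(0.5673)*max(|0.5673| - 3.62, 0) = 0.0
prox(x) = [0.0, 0.0, 3.8281, 0.0]
||prox(x)||_1 = 0.0 + 0.0 + 3.8281 + 0.0 = 3.8281


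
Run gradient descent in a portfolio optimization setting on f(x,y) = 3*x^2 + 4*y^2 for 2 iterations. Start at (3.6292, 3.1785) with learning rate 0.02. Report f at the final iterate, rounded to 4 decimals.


Gradient descent on f(x,y) = 3*x^2 + 4*y^2.
Starting point: (3.6292, 3.1785), alpha = 0.02
Step 1: grad_x = 2*3*3.6292 = 21.7752, grad_y = 2*4*3.1785 = 25.428
  x_1 = 3.6292 - 0.02*21.7752 = 3.1937
  y_1 = 3.1785 - 0.02*25.428 = 2.6699
Step 2: grad_x = 2*3*3.1937 = 19.1622, grad_y = 2*4*2.6699 = 21.3595
  x_2 = 3.1937 - 0.02*19.1622 = 2.8105
  y_2 = 2.6699 - 0.02*21.3595 = 2.2427
f(2.8105, 2.2427) = 3*2.8105^2 + 4*2.2427^2 = 43.8156


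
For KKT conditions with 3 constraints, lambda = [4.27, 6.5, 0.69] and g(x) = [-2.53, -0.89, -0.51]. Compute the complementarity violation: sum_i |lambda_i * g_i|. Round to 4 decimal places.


KKT complementary slackness check:
lambda_1 * g_1 = 4.27 * -2.53 = -10.8031
lambda_2 * g_2 = 6.5 * -0.89 = -5.785
lambda_3 * g_3 = 0.69 * -0.51 = -0.3519
Total violation = 10.8031 + 5.785 + 0.3519 = 16.94


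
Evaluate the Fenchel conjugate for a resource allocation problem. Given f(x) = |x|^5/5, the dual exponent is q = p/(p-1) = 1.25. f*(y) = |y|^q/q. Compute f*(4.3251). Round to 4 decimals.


The conjugate exponent q satisfies 1/p + 1/q = 1.
p = 5, so q = 5/(5 - 1) = 1.25
|y|^q = 4.3251^1.25 = 6.2373
f*(4.3251) = 6.2373 / 1.25 = 4.9898


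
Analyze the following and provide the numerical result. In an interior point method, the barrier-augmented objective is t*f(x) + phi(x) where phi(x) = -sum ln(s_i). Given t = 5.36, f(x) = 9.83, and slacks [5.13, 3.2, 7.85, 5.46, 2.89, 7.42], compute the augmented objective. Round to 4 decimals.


Step 1: Compute log-barrier.
ln values: [1.6351, 1.1632, 2.0605, 1.6974, 1.0613, 2.0042]
phi = -(1.6351 + 1.1632 + 2.0605 + 1.6974 + 1.0613 + 2.0042) = -9.6217
Step 2: Compute augmented objective.
t*f(x) = 5.36*9.83 = 52.6888
Total = 52.6888 - 9.6217 = 43.0671


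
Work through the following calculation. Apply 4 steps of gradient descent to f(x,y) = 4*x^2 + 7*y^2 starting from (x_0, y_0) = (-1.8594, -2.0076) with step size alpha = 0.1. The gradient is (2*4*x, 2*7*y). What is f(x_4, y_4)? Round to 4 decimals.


Gradient descent on f(x,y) = 4*x^2 + 7*y^2.
Starting point: (-1.8594, -2.0076), alpha = 0.1
Step 1: grad_x = 2*4*-1.8594 = -14.8752, grad_y = 2*7*-2.0076 = -28.1064
  x_1 = -1.8594 - 0.1*-14.8752 = -0.3719
  y_1 = -2.0076 - 0.1*-28.1064 = 0.803
Step 2: grad_x = 2*4*-0.3719 = -2.975, grad_y = 2*7*0.803 = 11.2426
  x_2 = -0.3719 - 0.1*-2.975 = -0.0744
  y_2 = 0.803 - 0.1*11.2426 = -0.3212
Step 3: grad_x = 2*4*-0.0744 = -0.595, grad_y = 2*7*-0.3212 = -4.497
  x_3 = -0.0744 - 0.1*-0.595 = -0.0149
  y_3 = -0.3212 - 0.1*-4.497 = 0.1285
Step 4: grad_x = 2*4*-0.0149 = -0.119, grad_y = 2*7*0.1285 = 1.7988
  x_4 = -0.0149 - 0.1*-0.119 = -0.003
  y_4 = 0.1285 - 0.1*1.7988 = -0.0514
f(-0.003, -0.0514) = 4*(-0.003)^2 + 7*(-0.0514)^2 = 0.0185


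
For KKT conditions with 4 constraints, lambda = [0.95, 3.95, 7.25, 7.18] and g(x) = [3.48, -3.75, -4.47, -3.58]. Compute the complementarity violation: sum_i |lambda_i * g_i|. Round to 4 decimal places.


KKT complementary slackness check:
lambda_1 * g_1 = 0.95 * 3.48 = 3.306
lambda_2 * g_2 = 3.95 * -3.75 = -14.8125
lambda_3 * g_3 = 7.25 * -4.47 = -32.4075
lambda_4 * g_4 = 7.18 * -3.58 = -25.7044
Total violation = 3.306 + 14.8125 + 32.4075 + 25.7044 = 76.2304


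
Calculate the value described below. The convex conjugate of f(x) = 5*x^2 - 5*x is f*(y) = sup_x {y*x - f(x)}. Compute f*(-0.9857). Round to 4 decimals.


f*(y) = sup_x {y*x - a*x^2 - b*x} = sup_x {(y-b)*x - a*x^2}
FOC: (y - b) - 2a*x = 0 => x* = (y - b)/(2a)
x* = (-0.9857 + 5)/(2*5) = 0.4014
f*(-0.9857) = (y-b)^2/(4a) = (-0.9857 + 5)^2/(4*5)
= 16.1146/20 = 0.8057


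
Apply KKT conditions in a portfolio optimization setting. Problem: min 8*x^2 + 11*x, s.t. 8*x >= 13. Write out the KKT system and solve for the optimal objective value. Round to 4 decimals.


Step 1: Try lambda = 0 (constraint inactive).
x_unc = -11/(2*8) = -0.6875
Check: 8*-0.6875 = -5.5 < 13 -- violated!
Step 2: Constraint must be active: 8*x = 13
x* = 13/8 = 1.625
lambda = (2*8*1.625 + 11)/8 = 4.625
Step 3: Compute optimal value.
f(x*) = 8*1.625^2 + 11*1.625 = 39.0


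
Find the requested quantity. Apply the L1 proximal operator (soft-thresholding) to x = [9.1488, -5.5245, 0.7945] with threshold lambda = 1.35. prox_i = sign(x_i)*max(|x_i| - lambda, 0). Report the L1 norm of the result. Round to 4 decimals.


Soft-thresholding with lambda = 1.35:
prox(9.1488) = sign(9.1488)*max(|9.1488| - 1.35, 0) = 7.7988
prox(-5.5245) = sign(-5.5245)*max(|-5.5245| - 1.35, 0) = -4.1745
prox(0.7945) = sign(0.7945)*max(|0.7945| - 1.35, 0) = 0.0
prox(x) = [7.7988, -4.1745, 0.0]
||prox(x)||_1 = 7.7988 + 4.1745 + 0.0 = 11.9733


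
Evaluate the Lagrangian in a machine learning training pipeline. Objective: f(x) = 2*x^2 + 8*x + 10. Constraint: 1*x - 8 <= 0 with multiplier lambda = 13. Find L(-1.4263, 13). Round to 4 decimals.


Step 1: Evaluate f(x).
f(-1.4263) = 2*(-1.4263)^2 + 8*(-1.4263) + 10 = 2.6583
Step 2: Evaluate g(x).
g(-1.4263) = 1*-1.4263 - 8 = -9.4263
Step 3: Compute Lagrangian.
L = 2.6583 + 13*-9.4263 = -119.8836


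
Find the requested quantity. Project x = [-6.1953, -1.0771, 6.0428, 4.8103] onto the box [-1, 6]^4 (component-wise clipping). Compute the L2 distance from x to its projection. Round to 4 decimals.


Project each component onto [-1, 6].
clip(-6.1953) = -1.0, clip(-1.0771) = -1.0, clip(6.0428) = 6.0, clip(4.8103) = 4.8103
Projection = [-1.0, -1.0, 6.0, 4.8103]
Squared diffs: [26.9911, 0.0059, 0.0018, 0.0]
Distance = sqrt(26.9988) = 5.196


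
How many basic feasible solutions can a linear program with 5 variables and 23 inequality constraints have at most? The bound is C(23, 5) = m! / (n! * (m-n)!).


Each vertex corresponds to some choice of n active constraints out of m, so the number of vertices is at most C(m, n) = m! / (n!(m-n)!).
m = 23, n = 5
Numerator: 23 * 22 * 21 * 20 * 19
Denominator: 5! = 120
C(23, 5) = 33649


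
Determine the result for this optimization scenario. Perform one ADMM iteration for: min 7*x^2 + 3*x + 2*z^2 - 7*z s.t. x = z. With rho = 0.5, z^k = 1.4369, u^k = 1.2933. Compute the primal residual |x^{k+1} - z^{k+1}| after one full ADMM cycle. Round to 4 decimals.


ADMM iteration with rho = 0.5, z^k = 1.4369, u^k = 1.2933
Step 1: x-update.
Minimize 7*x^2 + 3*x + (0.5/2)*(x - 1.4369 + 1.2933)^2
FOC: (2*7 + 0.5)*x = -3 + 0.5*(1.4369 - 1.2933)
x^{k+1} = -0.2019
Step 2: z-update.
Minimize 2*z^2 - 7*z + (0.5/2)*(-0.2019 - z + 1.2933)^2
FOC: (2*2 + 0.5)*z = 7 + 0.5*(-0.2019 + 1.2933)
z^{k+1} = 1.6768
Step 3: u-update.
u^{k+1} = 1.2933 - 0.2019 - 1.6768 = -0.5855
Step 4: Primal residual = |-0.2019 - 1.6768| = 1.8788


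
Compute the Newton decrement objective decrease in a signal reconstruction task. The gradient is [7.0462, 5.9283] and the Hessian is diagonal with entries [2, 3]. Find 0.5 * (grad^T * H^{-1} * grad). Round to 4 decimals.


Step 1: H is diagonal, so H^(-1) * g = [3.5231, 1.9761].
Step 2: g^T H^(-1) g = sum_i g_i^2 / H_ii
  = (7.0462)^2/2 + (5.9283)^2/3
  = 24.8245 + 11.7149 = 36.5394
Step 3: Objective decrease = 0.5 * g^T H^(-1) g = 18.2697


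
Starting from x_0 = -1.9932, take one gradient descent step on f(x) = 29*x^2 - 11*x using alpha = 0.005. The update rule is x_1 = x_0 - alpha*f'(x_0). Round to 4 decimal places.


We compute the gradient at x_0 and apply the update.
f'(x) = 58*x - 11
f'(-1.9932) = 58*-1.9932 - 11 = -126.6056
x_1 = -1.9932 - 0.005*-126.6056 = -1.3602


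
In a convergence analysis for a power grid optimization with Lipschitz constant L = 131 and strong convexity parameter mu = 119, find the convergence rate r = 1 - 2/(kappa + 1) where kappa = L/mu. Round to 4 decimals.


Step 1: Compute the condition number.
kappa = L/mu = 131/119 = 1.1008
Step 2: Compute the convergence rate.
r = 1 - 2/(kappa + 1) = 1 - 2*mu/(L + mu) = (L - mu)/(L + mu) = 12/250 = 0.048


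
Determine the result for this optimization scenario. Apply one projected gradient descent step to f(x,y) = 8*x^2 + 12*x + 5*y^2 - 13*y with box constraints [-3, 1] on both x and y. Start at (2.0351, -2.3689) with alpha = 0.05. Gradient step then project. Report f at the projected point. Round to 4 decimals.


Step 1: Compute gradient at (2.0351, -2.3689).
grad_x = 2*8*2.0351 + 12 = 44.5616
grad_y = 2*5*-2.3689 - 13 = -36.689
Step 2: Gradient step.
x_raw = 2.0351 - 0.05*44.5616 = -0.193
y_raw = -2.3689 - 0.05*-36.689 = -0.5345
Step 3: Project onto [-3, 1].
x_proj = clip(-0.193) = -0.193
y_proj = clip(-0.5345) = -0.5345
Step 4: Evaluate f.
f(-0.193, -0.5345) = 6.3582


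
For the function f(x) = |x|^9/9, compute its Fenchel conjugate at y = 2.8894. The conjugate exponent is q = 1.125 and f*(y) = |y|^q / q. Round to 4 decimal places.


The conjugate exponent q satisfies 1/p + 1/q = 1.
p = 9, so q = 9/(9 - 1) = 1.125
|y|^q = 2.8894^1.125 = 3.2992
f*(2.8894) = 3.2992 / 1.125 = 2.9326


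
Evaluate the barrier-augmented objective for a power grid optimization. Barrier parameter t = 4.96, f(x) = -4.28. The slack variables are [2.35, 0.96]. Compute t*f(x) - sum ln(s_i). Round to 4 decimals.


Step 1: Compute log-barrier.
ln values: [0.8544, -0.0408]
phi = -(0.8544 - 0.0408) = -0.8136
Step 2: Compute augmented objective.
t*f(x) = 4.96*-4.28 = -21.2288
Total = -21.2288 - 0.8136 = -22.0424


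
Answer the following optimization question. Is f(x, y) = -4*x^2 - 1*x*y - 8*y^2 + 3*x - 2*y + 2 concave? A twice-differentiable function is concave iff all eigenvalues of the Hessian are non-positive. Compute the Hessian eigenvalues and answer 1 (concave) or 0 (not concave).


The Hessian of f(x,y) = -4*x^2 - 1*x*y - 8*y^2 + 3*x - 2*y + 2 is:
H = [[-8, -1], [-1, -16]]
Trace = -8 - 16 = -24
Determinant = -8*-16 - (-1)^2 = 127
Discriminant = (-24)^2 - 4*127 = 68.0
Eigenvalues: lambda_1 = -16.1231, lambda_2 = -7.8769
The function is concave.

1


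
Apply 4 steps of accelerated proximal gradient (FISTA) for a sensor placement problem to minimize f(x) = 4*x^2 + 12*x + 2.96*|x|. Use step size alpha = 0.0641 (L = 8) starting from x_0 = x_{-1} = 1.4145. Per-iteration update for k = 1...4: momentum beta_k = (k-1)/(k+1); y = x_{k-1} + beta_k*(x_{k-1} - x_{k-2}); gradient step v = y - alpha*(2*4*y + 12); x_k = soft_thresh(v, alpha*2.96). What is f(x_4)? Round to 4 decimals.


FISTA on f(x) = 4*x^2 + 12*x + 2.96*|x|
L = 8, alpha = 0.0641
Iteration 1: beta = 0.0, y = 1.4145 + 0.0*(1.4145 - 1.4145) = 1.4145
  grad(y) = 23.316, v = y - alpha*grad = -0.0801
  prox(v) = soft_thresh(-0.0801, 0.1897) = 0.0
Iteration 2: beta = 0.3333, y = 0.0 + 0.3333*(0.0 - 1.4145) = -0.4715
  grad(y) = 8.228, v = y - alpha*grad = -0.9989
  prox(v) = soft_thresh(-0.9989, 0.1897) = -0.8092
Iteration 3: beta = 0.5, y = -0.8092 + 0.5*(-0.8092 - 0.0) = -1.2138
  grad(y) = 2.2899, v = y - alpha*grad = -1.3605
  prox(v) = soft_thresh(-1.3605, 0.1897) = -1.1708
Iteration 4: beta = 0.6, y = -1.1708 + 0.6*(-1.1708 + 0.8092) = -1.3878
  grad(y) = 0.8977, v = y - alpha*grad = -1.4453
  prox(v) = soft_thresh(-1.4453, 0.1897) = -1.2556
f(x_4) = 4*(-1.2556)^2 + 12*(-1.2556) + 2.96*|-1.2556| = -5.0445


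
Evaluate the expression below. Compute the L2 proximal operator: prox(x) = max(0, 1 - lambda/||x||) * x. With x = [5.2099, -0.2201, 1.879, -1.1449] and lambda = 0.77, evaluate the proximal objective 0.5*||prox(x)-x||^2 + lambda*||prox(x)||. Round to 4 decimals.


Step 1: Compute ||x||.
||x|| = 5.6598
Step 2: Compute scaling factor.
scale = max(0, 1 - 0.77/5.6598) = 0.864
Step 3: prox(x) = [4.5011, -0.1902, 1.6234, -0.9891]
||prox(x)|| = 4.8898
Step 4: Proximal objective.
0.5*||prox-x||^2 = 0.2965
lambda*||prox|| = 3.7651
Total = 4.0616


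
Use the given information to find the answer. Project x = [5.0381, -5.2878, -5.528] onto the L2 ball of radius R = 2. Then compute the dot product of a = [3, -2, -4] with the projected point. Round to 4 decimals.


Step 1: Compute ||x|| (intermediates to 6 decimals).
||x|| = sqrt(5.0381^2 + (-5.2878)^2 + (-5.528)^2) = 9.159807
Step 2: Project.
Since ||x|| > R, scale = R/||x|| = 2/9.159807 = 0.218345, proj(x) = scale * x
proj(x) = [1.100044, -1.154565, -1.207011]
Step 3: Dot product.
a^T * proj(x) = 3*1.100044 - 2*(-1.154565) - 4*(-1.207011) = 10.4373


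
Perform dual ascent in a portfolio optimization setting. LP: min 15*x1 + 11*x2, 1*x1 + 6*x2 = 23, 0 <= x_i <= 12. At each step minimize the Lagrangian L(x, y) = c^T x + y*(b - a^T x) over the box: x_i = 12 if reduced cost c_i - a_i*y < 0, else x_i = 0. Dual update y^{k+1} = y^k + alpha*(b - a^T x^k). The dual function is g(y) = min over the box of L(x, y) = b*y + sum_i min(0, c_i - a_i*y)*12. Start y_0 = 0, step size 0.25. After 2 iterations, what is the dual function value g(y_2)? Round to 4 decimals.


Dual ascent for LP: min 15*x1 + 11*x2, 1*x1 + 6*x2 = 23, 0 <= x_i <= 12
Step 1: y^k = 0.0, reduced costs: (15.0, 11.0)
  x^k = (0.0, 0.0), subgradient = b - a^T x = 23.0
  y^{k+1} = 0.0 + 0.25*23.0 = 5.75
Step 2: y^k = 5.75, reduced costs: (9.25, -23.5)
  x^k = (0.0, 12.0), subgradient = b - a^T x = -49.0
  y^{k+1} = 5.75 + 0.25*-49.0 = -6.5
Dual objective at y_2 = -6.5: reduced costs (21.5, 50.0), box minimizer x = (0.0, 0.0)
g(y_2) = b*y + (c1 - a1*y)*x1 + (c2 - a2*y)*x2 = 23*(-6.5) + 21.5*0.0 + 50.0*0.0 = -149.5 + 0.0 + 0.0 = -149.5


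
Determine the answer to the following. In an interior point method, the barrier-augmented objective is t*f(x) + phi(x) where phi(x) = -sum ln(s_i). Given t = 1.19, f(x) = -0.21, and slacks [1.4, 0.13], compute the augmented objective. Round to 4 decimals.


Step 1: Compute log-barrier.
ln values: [0.3365, -2.0402]
phi = -(0.3365 - 2.0402) = 1.7037
Step 2: Compute augmented objective.
t*f(x) = 1.19*-0.21 = -0.2499
Total = -0.2499 + 1.7037 = 1.4538


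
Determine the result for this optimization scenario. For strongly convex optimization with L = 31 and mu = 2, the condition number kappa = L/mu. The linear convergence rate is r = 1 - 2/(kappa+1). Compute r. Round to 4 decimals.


Step 1: Compute the condition number.
kappa = L/mu = 31/2 = 15.5
Step 2: Compute the convergence rate.
r = 1 - 2/(kappa + 1) = 1 - 2*mu/(L + mu) = (L - mu)/(L + mu) = 29/33 = 0.8788


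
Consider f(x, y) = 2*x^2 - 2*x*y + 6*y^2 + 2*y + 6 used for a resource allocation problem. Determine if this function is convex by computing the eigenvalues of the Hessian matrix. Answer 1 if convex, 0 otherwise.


The Hessian of f(x,y) = 2*x^2 - 2*x*y + 6*y^2 + 2*y + 6 is:
H = [[4, -2], [-2, 12]]
Trace = 4 + 12 = 16
Determinant = 4*12 - (-2)^2 = 44
Discriminant = (16)^2 - 4*44 = 80.0
Eigenvalues: lambda_1 = 3.5279, lambda_2 = 12.4721
The function is convex.

1


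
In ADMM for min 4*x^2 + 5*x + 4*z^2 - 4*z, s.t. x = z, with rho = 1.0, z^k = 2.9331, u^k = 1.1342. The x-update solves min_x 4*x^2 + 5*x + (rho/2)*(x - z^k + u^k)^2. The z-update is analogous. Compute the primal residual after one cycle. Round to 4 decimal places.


ADMM iteration with rho = 1.0, z^k = 2.9331, u^k = 1.1342
Step 1: x-update.
Minimize 4*x^2 + 5*x + (1.0/2)*(x - 2.9331 + 1.1342)^2
FOC: (2*4 + 1.0)*x = -5 + 1.0*(2.9331 - 1.1342)
x^{k+1} = -0.3557
Step 2: z-update.
Minimize 4*z^2 - 4*z + (1.0/2)*(-0.3557 - z + 1.1342)^2
FOC: (2*4 + 1.0)*z = 4 + 1.0*(-0.3557 + 1.1342)
z^{k+1} = 0.5309
Step 3: u-update.
u^{k+1} = 1.1342 - 0.3557 - 0.5309 = 0.2476
Step 4: Primal residual = |-0.3557 - 0.5309| = 0.8866


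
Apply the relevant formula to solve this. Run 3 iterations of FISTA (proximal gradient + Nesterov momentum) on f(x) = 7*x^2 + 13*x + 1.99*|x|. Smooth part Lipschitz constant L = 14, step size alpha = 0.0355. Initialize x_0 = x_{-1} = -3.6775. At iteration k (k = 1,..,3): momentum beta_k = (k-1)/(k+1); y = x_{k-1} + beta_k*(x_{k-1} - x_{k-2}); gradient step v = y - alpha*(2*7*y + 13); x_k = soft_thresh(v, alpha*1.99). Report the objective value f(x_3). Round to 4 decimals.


FISTA on f(x) = 7*x^2 + 13*x + 1.99*|x|
L = 14, alpha = 0.0355
Iteration 1: beta = 0.0, y = -3.6775 + 0.0*(-3.6775 + 3.6775) = -3.6775
  grad(y) = -38.485, v = y - alpha*grad = -2.3113
  prox(v) = soft_thresh(-2.3113, 0.0706) = -2.2406
Iteration 2: beta = 0.3333, y = -2.2406 + 0.3333*(-2.2406 + 3.6775) = -1.7617
  grad(y) = -11.6636, v = y - alpha*grad = -1.3476
  prox(v) = soft_thresh(-1.3476, 0.0706) = -1.277
Iteration 3: beta = 0.5, y = -1.277 + 0.5*(-1.277 + 2.2406) = -0.7952
  grad(y) = 1.8678, v = y - alpha*grad = -0.8615
  prox(v) = soft_thresh(-0.8615, 0.0706) = -0.7908
f(x_3) = 7*(-0.7908)^2 + 13*(-0.7908) + 1.99*|-0.7908| = -4.3292


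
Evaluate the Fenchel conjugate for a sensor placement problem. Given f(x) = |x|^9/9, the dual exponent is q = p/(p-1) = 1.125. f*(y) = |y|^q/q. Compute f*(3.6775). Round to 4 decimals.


The conjugate exponent q satisfies 1/p + 1/q = 1.
p = 9, so q = 9/(9 - 1) = 1.125
|y|^q = 3.6775^1.125 = 4.3276
f*(3.6775) = 4.3276 / 1.125 = 3.8468


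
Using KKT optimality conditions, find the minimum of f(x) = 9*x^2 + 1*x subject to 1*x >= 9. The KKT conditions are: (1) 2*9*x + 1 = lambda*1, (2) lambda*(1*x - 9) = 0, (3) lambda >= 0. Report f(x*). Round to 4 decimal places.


Step 1: Try lambda = 0 (constraint inactive).
x_unc = -1/(2*9) = -0.0556
Check: 1*-0.0556 = -0.0556 < 9 -- violated!
Step 2: Constraint must be active: 1*x = 9
x* = 9/1 = 9.0
lambda = (2*9*9.0 + 1)/1 = 163.0
Step 3: Compute optimal value.
f(x*) = 9*9.0^2 + 1*9.0 = 738.0


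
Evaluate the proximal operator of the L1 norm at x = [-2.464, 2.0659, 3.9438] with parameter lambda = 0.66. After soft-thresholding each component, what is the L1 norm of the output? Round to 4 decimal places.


Soft-thresholding with lambda = 0.66:
prox(-2.464) = sign(-2.464)*max(|-2.464| - 0.66, 0) = -1.804
prox(2.0659) = sign(2.0659)*max(|2.0659| - 0.66, 0) = 1.4059
prox(3.9438) = sign(3.9438)*max(|3.9438| - 0.66, 0) = 3.2838
prox(x) = [-1.804, 1.4059, 3.2838]
||prox(x)||_1 = 1.804 + 1.4059 + 3.2838 = 6.4937


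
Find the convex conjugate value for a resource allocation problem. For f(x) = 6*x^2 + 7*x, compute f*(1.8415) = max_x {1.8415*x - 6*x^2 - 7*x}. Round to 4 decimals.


f*(y) = sup_x {y*x - a*x^2 - b*x} = sup_x {(y-b)*x - a*x^2}
FOC: (y - b) - 2a*x = 0 => x* = (y - b)/(2a)
x* = (1.8415 - 7)/(2*6) = -0.4299
f*(1.8415) = (y-b)^2/(4a) = (1.8415 - 7)^2/(4*6)
= 26.6101/24 = 1.1088


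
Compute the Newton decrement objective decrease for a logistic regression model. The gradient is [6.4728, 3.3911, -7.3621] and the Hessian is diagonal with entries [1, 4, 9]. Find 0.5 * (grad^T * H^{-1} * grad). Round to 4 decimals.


Step 1: H is diagonal, so H^(-1) * g = [6.4728, 0.8478, -0.818].
Step 2: g^T H^(-1) g = sum_i g_i^2 / H_ii
  = (6.4728)^2/1 + (3.3911)^2/4 + (-7.3621)^2/9
  = 41.8971 + 2.8749 + 6.0223 = 50.7943
Step 3: Objective decrease = 0.5 * g^T H^(-1) g = 25.3972


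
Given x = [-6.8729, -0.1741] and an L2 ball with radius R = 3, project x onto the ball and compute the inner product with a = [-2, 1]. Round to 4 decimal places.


Step 1: Compute ||x|| (intermediates to 6 decimals).
||x|| = sqrt((-6.8729)^2 + (-0.1741)^2) = 6.875105
Step 2: Project.
Since ||x|| > R, scale = R/||x|| = 3/6.875105 = 0.436357, proj(x) = scale * x
proj(x) = [-2.999038, -0.07597]
Step 3: Dot product.
a^T * proj(x) = -2*(-2.999038) + 1*(-0.07597) = 5.9221


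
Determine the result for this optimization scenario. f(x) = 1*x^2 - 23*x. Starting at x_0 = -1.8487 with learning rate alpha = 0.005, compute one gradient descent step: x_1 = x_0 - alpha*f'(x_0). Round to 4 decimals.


We compute the gradient at x_0 and apply the update.
f'(x) = 2*x - 23
f'(-1.8487) = 2*-1.8487 - 23 = -26.6974
x_1 = -1.8487 - 0.005*-26.6974 = -1.7152


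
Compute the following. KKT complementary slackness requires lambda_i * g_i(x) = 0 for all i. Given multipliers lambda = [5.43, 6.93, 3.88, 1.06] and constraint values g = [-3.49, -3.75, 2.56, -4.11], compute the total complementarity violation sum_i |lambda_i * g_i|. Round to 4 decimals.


KKT complementary slackness check:
lambda_1 * g_1 = 5.43 * -3.49 = -18.9507
lambda_2 * g_2 = 6.93 * -3.75 = -25.9875
lambda_3 * g_3 = 3.88 * 2.56 = 9.9328
lambda_4 * g_4 = 1.06 * -4.11 = -4.3566
Total violation = 18.9507 + 25.9875 + 9.9328 + 4.3566 = 59.2276


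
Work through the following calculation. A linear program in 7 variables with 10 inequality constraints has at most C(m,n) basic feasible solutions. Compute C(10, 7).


Each vertex corresponds to some choice of n active constraints out of m, so the number of vertices is at most C(m, n) = m! / (n!(m-n)!).
m = 10, n = 7
Numerator: 10 * 9 * 8 * 7 * 6 * 5 * 4
Denominator: 7! = 5040
C(10, 7) = 120


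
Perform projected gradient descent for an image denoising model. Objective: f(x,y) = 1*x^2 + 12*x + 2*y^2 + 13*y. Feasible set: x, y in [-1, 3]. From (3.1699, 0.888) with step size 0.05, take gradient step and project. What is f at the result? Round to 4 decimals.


Step 1: Compute gradient at (3.1699, 0.888).
grad_x = 2*1*3.1699 + 12 = 18.3398
grad_y = 2*2*0.888 + 13 = 16.552
Step 2: Gradient step.
x_raw = 3.1699 - 0.05*18.3398 = 2.2529
y_raw = 0.888 - 0.05*16.552 = 0.0604
Step 3: Project onto [-1, 3].
x_proj = clip(2.2529) = 2.2529
y_proj = clip(0.0604) = 0.0604
Step 4: Evaluate f.
f(2.2529, 0.0604) = 32.903


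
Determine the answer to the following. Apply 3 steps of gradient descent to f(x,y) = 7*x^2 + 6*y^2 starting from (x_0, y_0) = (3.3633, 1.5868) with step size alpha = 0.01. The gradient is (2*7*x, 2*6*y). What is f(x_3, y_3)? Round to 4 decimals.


Gradient descent on f(x,y) = 7*x^2 + 6*y^2.
Starting point: (3.3633, 1.5868), alpha = 0.01
Step 1: grad_x = 2*7*3.3633 = 47.0862, grad_y = 2*6*1.5868 = 19.0416
  x_1 = 3.3633 - 0.01*47.0862 = 2.8924
  y_1 = 1.5868 - 0.01*19.0416 = 1.3964
Step 2: grad_x = 2*7*2.8924 = 40.4941, grad_y = 2*6*1.3964 = 16.7566
  x_2 = 2.8924 - 0.01*40.4941 = 2.4875
  y_2 = 1.3964 - 0.01*16.7566 = 1.2288
Step 3: grad_x = 2*7*2.4875 = 34.825, grad_y = 2*6*1.2288 = 14.7458
  x_3 = 2.4875 - 0.01*34.825 = 2.1392
  y_3 = 1.2288 - 0.01*14.7458 = 1.0814
f(2.1392, 1.0814) = 7*2.1392^2 + 6*1.0814^2 = 39.0507


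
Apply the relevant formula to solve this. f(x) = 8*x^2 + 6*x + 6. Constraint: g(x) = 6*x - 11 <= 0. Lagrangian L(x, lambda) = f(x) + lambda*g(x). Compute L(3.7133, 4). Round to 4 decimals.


Step 1: Evaluate f(x).
f(3.7133) = 8*3.7133^2 + 6*3.7133 + 6 = 138.5886
Step 2: Evaluate g(x).
g(3.7133) = 6*3.7133 - 11 = 11.2798
Step 3: Compute Lagrangian.
L = 138.5886 + 4*11.2798 = 183.7078


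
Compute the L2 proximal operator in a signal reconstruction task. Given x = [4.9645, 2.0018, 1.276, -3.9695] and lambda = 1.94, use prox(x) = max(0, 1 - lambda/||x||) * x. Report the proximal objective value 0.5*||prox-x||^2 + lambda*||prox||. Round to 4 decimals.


Step 1: Compute ||x||.
||x|| = 6.7852
Step 2: Compute scaling factor.
scale = max(0, 1 - 1.94/6.7852) = 0.7141
Step 3: prox(x) = [3.5451, 1.4295, 0.9112, -2.8346]
||prox(x)|| = 4.8452
Step 4: Proximal objective.
0.5*||prox-x||^2 = 1.8818
lambda*||prox|| = 9.3997
Total = 11.2814


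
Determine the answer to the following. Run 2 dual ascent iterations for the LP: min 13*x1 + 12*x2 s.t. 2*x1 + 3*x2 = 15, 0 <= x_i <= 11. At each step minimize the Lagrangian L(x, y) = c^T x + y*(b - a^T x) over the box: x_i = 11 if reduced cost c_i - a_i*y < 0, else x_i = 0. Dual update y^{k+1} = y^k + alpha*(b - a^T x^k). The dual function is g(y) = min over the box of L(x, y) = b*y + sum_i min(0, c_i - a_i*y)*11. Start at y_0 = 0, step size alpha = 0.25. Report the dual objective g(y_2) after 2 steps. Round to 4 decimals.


Dual ascent for LP: min 13*x1 + 12*x2, 2*x1 + 3*x2 = 15, 0 <= x_i <= 11
Step 1: y^k = 0.0, reduced costs: (13.0, 12.0)
  x^k = (0.0, 0.0), subgradient = b - a^T x = 15.0
  y^{k+1} = 0.0 + 0.25*15.0 = 3.75
Step 2: y^k = 3.75, reduced costs: (5.5, 0.75)
  x^k = (0.0, 0.0), subgradient = b - a^T x = 15.0
  y^{k+1} = 3.75 + 0.25*15.0 = 7.5
Dual objective at y_2 = 7.5: reduced costs (-2.0, -10.5), box minimizer x = (11.0, 11.0)
g(y_2) = b*y + (c1 - a1*y)*x1 + (c2 - a2*y)*x2 = 15*7.5 + (-2.0)*11.0 + (-10.5)*11.0 = 112.5 - 22.0 - 115.5 = -25.0


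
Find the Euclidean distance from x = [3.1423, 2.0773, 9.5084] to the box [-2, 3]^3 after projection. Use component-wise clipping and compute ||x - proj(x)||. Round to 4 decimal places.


Project each component onto [-2, 3].
clip(3.1423) = 3.0, clip(2.0773) = 2.0773, clip(9.5084) = 3.0
Projection = [3.0, 2.0773, 3.0]
Squared diffs: [0.0202, 0.0, 42.3593]
Distance = sqrt(42.3795) = 6.51


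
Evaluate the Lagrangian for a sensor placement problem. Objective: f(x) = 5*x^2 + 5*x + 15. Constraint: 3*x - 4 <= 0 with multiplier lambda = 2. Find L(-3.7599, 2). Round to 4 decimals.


Step 1: Evaluate f(x).
f(-3.7599) = 5*(-3.7599)^2 + 5*(-3.7599) + 15 = 66.8847
Step 2: Evaluate g(x).
g(-3.7599) = 3*-3.7599 - 4 = -15.2797
Step 3: Compute Lagrangian.
L = 66.8847 + 2*-15.2797 = 36.3253


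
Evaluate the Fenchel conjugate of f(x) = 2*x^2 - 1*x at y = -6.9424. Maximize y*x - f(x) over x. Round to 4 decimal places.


f*(y) = sup_x {y*x - a*x^2 - b*x} = sup_x {(y-b)*x - a*x^2}
FOC: (y - b) - 2a*x = 0 => x* = (y - b)/(2a)
x* = (-6.9424 + 1)/(2*2) = -1.4856
f*(-6.9424) = (y-b)^2/(4a) = (-6.9424 + 1)^2/(4*2)
= 35.3121/8 = 4.414


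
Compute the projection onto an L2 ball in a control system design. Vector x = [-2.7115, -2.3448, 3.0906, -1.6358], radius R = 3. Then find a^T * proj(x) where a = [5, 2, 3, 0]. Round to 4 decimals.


Step 1: Compute ||x|| (intermediates to 6 decimals).
||x|| = sqrt((-2.7115)^2 + (-2.3448)^2 + 3.0906^2 + (-1.6358)^2) = 5.007791
Step 2: Project.
Since ||x|| > R, scale = R/||x|| = 3/5.007791 = 0.599067, proj(x) = scale * x
proj(x) = [-1.62437, -1.404692, 1.851476, -0.979954]
Step 3: Dot product.
a^T * proj(x) = 5*(-1.62437) + 2*(-1.404692) + 3*1.851476 + 0*(-0.979954) = -5.3768


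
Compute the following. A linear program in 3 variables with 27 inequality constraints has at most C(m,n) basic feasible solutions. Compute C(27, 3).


Each vertex corresponds to some choice of n active constraints out of m, so the number of vertices is at most C(m, n) = m! / (n!(m-n)!).
m = 27, n = 3
Numerator: 27 * 26 * 25
Denominator: 3! = 6
C(27, 3) = 2925


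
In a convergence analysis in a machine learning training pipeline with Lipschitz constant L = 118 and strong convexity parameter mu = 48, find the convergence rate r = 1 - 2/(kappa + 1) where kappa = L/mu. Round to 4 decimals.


Step 1: Compute the condition number.
kappa = L/mu = 118/48 = 2.4583
Step 2: Compute the convergence rate.
r = 1 - 2/(kappa + 1) = 1 - 2*mu/(L + mu) = (L - mu)/(L + mu) = 70/166 = 0.4217


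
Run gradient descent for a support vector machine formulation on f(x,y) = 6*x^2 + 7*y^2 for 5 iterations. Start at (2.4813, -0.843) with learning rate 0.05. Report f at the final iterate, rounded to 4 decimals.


Gradient descent on f(x,y) = 6*x^2 + 7*y^2.
Starting point: (2.4813, -0.843), alpha = 0.05
Step 1: grad_x = 2*6*2.4813 = 29.7756, grad_y = 2*7*-0.843 = -11.802
  x_1 = 2.4813 - 0.05*29.7756 = 0.9925
  y_1 = -0.843 - 0.05*-11.802 = -0.2529
Step 2: grad_x = 2*6*0.9925 = 11.9102, grad_y = 2*7*-0.2529 = -3.5406
  x_2 = 0.9925 - 0.05*11.9102 = 0.397
  y_2 = -0.2529 - 0.05*-3.5406 = -0.0759
Step 3: grad_x = 2*6*0.397 = 4.7641, grad_y = 2*7*-0.0759 = -1.0622
  x_3 = 0.397 - 0.05*4.7641 = 0.1588
  y_3 = -0.0759 - 0.05*-1.0622 = -0.0228
Step 4: grad_x = 2*6*0.1588 = 1.9056, grad_y = 2*7*-0.0228 = -0.3187
  x_4 = 0.1588 - 0.05*1.9056 = 0.0635
  y_4 = -0.0228 - 0.05*-0.3187 = -0.0068
Step 5: grad_x = 2*6*0.0635 = 0.7623, grad_y = 2*7*-0.0068 = -0.0956
  x_5 = 0.0635 - 0.05*0.7623 = 0.0254
  y_5 = -0.0068 - 0.05*-0.0956 = -0.002
f(0.0254, -0.002) = 6*0.0254^2 + 7*(-0.002)^2 = 0.0039


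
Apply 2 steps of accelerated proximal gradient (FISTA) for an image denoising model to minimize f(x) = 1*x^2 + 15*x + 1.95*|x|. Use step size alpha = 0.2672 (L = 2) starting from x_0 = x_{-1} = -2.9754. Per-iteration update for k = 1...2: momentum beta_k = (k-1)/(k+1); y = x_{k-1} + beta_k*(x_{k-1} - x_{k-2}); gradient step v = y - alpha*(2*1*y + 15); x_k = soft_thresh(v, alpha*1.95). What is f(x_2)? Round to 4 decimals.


FISTA on f(x) = 1*x^2 + 15*x + 1.95*|x|
L = 2, alpha = 0.2672
Iteration 1: beta = 0.0, y = -2.9754 + 0.0*(-2.9754 + 2.9754) = -2.9754
  grad(y) = 9.0492, v = y - alpha*grad = -5.3933
  prox(v) = soft_thresh(-5.3933, 0.521) = -4.8723
Iteration 2: beta = 0.3333, y = -4.8723 + 0.3333*(-4.8723 + 2.9754) = -5.5046
  grad(y) = 3.9908, v = y - alpha*grad = -6.5709
  prox(v) = soft_thresh(-6.5709, 0.521) = -6.0499
f(x_2) = 1*(-6.0499)^2 + 15*(-6.0499) + 1.95*|-6.0499| = -42.3499


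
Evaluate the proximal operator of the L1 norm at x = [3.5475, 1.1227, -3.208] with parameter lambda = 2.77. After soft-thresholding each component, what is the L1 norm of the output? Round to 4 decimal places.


Soft-thresholding with lambda = 2.77:
prox(3.5475) = sign(3.5475)*max(|3.5475| - 2.77, 0) = 0.7775
prox(1.1227) = sign(1.1227)*max(|1.1227| - 2.77, 0) = 0.0
prox(-3.208) = sign(-3.208)*max(|-3.208| - 2.77, 0) = -0.438
prox(x) = [0.7775, 0.0, -0.438]
||prox(x)||_1 = 0.7775 + 0.0 + 0.438 = 1.2155


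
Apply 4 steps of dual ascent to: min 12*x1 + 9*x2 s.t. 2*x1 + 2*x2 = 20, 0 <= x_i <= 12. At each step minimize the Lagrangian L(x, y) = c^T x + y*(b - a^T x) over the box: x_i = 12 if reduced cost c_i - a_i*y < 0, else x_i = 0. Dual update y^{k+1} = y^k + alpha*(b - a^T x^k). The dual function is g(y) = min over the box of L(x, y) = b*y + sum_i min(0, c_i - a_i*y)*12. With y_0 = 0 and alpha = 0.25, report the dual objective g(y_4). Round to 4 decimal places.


Dual ascent for LP: min 12*x1 + 9*x2, 2*x1 + 2*x2 = 20, 0 <= x_i <= 12
Step 1: y^k = 0.0, reduced costs: (12.0, 9.0)
  x^k = (0.0, 0.0), subgradient = b - a^T x = 20.0
  y^{k+1} = 0.0 + 0.25*20.0 = 5.0
Step 2: y^k = 5.0, reduced costs: (2.0, -1.0)
  x^k = (0.0, 12.0), subgradient = b - a^T x = -4.0
  y^{k+1} = 5.0 + 0.25*-4.0 = 4.0
Step 3: y^k = 4.0, reduced costs: (4.0, 1.0)
  x^k = (0.0, 0.0), subgradient = b - a^T x = 20.0
  y^{k+1} = 4.0 + 0.25*20.0 = 9.0
Step 4: y^k = 9.0, reduced costs: (-6.0, -9.0)
  x^k = (12.0, 12.0), subgradient = b - a^T x = -28.0
  y^{k+1} = 9.0 + 0.25*-28.0 = 2.0
Dual objective at y_4 = 2.0: reduced costs (8.0, 5.0), box minimizer x = (0.0, 0.0)
g(y_4) = b*y + (c1 - a1*y)*x1 + (c2 - a2*y)*x2 = 20*2.0 + 8.0*0.0 + 5.0*0.0 = 40.0 + 0.0 + 0.0 = 40.0


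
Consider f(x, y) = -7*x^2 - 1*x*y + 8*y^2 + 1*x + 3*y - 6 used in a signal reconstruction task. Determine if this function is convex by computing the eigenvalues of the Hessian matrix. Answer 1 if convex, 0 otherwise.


The Hessian of f(x,y) = -7*x^2 - 1*x*y + 8*y^2 + 1*x + 3*y - 6 is:
H = [[-14, -1], [-1, 16]]
Trace = -14 + 16 = 2
Determinant = -14*16 - (-1)^2 = -225
Discriminant = (2)^2 - 4*-225 = 904.0
Eigenvalues: lambda_1 = -14.0333, lambda_2 = 16.0333
The function is not convex.

0


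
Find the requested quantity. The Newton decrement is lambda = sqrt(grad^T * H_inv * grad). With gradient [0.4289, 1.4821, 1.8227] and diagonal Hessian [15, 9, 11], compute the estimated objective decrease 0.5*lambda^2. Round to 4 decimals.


Step 1: H is diagonal, so H^(-1) * g = [0.0286, 0.1647, 0.1657].
Step 2: g^T H^(-1) g = sum_i g_i^2 / H_ii
  = (0.4289)^2/15 + (1.4821)^2/9 + (1.8227)^2/11
  = 0.0123 + 0.2441 + 0.302 = 0.5584
Step 3: Objective decrease = 0.5 * g^T H^(-1) g = 0.2792


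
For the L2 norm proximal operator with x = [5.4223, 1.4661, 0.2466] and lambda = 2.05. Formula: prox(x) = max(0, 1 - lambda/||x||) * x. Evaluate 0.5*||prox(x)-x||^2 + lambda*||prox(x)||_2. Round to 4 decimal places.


Step 1: Compute ||x||.
||x|| = 5.6224
Step 2: Compute scaling factor.
scale = max(0, 1 - 2.05/5.6224) = 0.6354
Step 3: prox(x) = [3.4453, 0.9315, 0.1567]
||prox(x)|| = 3.5724
Step 4: Proximal objective.
0.5*||prox-x||^2 = 2.1013
lambda*||prox|| = 7.3234
Total = 9.4247


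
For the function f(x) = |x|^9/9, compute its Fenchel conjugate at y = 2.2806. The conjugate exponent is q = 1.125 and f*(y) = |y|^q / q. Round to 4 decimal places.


The conjugate exponent q satisfies 1/p + 1/q = 1.
p = 9, so q = 9/(9 - 1) = 1.125
|y|^q = 2.2806^1.125 = 2.5282
f*(2.2806) = 2.5282 / 1.125 = 2.2473


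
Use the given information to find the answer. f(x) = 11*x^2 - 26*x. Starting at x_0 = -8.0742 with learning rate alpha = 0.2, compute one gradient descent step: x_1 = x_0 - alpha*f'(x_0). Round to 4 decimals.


We compute the gradient at x_0 and apply the update.
f'(x) = 22*x - 26
f'(-8.0742) = 22*-8.0742 - 26 = -203.6324
x_1 = -8.0742 - 0.2*-203.6324 = 32.6523


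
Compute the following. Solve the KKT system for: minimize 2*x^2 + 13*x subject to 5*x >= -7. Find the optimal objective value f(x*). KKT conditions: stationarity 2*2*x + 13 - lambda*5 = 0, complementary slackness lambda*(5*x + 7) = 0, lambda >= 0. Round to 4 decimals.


Step 1: Try lambda = 0 (constraint inactive).
x_unc = -13/(2*2) = -3.25
Check: 5*-3.25 = -16.25 < -7 -- violated!
Step 2: Constraint must be active: 5*x = -7
x* = -7/5 = -1.4
lambda = (2*2*(-1.4) + 13)/5 = 1.48
Step 3: Compute optimal value.
f(x*) = 2*(-1.4)^2 + 13*(-1.4) = -14.28


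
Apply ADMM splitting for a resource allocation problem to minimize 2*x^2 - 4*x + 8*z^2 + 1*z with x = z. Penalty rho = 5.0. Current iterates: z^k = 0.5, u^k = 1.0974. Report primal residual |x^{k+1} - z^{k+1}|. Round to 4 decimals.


ADMM iteration with rho = 5.0, z^k = 0.5, u^k = 1.0974
Step 1: x-update.
Minimize 2*x^2 - 4*x + (5.0/2)*(x - 0.5 + 1.0974)^2
FOC: (2*2 + 5.0)*x = 4 + 5.0*(0.5 - 1.0974)
x^{k+1} = 0.1126
Step 2: z-update.
Minimize 8*z^2 + 1*z + (5.0/2)*(0.1126 - z + 1.0974)^2
FOC: (2*8 + 5.0)*z = -1 + 5.0*(0.1126 + 1.0974)
z^{k+1} = 0.2405
Step 3: u-update.
u^{k+1} = 1.0974 + 0.1126 - 0.2405 = 0.9695
Step 4: Primal residual = |0.1126 - 0.2405| = 0.1279
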